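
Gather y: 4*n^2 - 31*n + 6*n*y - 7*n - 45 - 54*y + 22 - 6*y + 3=4*n^2 - 38*n + y*(6*n - 60) - 20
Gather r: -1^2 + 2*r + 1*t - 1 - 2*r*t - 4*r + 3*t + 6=r*(-2*t - 2) + 4*t + 4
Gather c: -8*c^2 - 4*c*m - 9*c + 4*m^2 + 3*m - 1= -8*c^2 + c*(-4*m - 9) + 4*m^2 + 3*m - 1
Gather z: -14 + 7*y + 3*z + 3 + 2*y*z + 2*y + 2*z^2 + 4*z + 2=9*y + 2*z^2 + z*(2*y + 7) - 9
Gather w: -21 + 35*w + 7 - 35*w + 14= 0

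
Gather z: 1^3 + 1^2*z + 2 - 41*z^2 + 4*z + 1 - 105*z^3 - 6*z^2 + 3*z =-105*z^3 - 47*z^2 + 8*z + 4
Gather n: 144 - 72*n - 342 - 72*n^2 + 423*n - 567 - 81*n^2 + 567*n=-153*n^2 + 918*n - 765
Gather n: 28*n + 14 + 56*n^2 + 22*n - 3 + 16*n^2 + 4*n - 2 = 72*n^2 + 54*n + 9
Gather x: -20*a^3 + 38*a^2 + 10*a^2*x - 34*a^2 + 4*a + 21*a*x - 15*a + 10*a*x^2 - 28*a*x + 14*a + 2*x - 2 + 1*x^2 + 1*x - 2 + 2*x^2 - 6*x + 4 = -20*a^3 + 4*a^2 + 3*a + x^2*(10*a + 3) + x*(10*a^2 - 7*a - 3)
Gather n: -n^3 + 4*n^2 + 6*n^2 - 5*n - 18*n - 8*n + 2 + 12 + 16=-n^3 + 10*n^2 - 31*n + 30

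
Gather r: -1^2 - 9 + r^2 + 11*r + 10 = r^2 + 11*r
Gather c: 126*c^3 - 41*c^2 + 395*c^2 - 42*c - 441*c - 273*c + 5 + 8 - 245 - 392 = 126*c^3 + 354*c^2 - 756*c - 624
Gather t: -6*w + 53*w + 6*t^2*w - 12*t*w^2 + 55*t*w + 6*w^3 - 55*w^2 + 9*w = 6*t^2*w + t*(-12*w^2 + 55*w) + 6*w^3 - 55*w^2 + 56*w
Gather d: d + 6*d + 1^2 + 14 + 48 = 7*d + 63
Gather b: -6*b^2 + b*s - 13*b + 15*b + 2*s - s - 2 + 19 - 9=-6*b^2 + b*(s + 2) + s + 8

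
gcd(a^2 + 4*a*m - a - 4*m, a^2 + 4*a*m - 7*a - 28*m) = a + 4*m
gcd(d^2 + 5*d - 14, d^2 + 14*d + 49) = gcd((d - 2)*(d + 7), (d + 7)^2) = d + 7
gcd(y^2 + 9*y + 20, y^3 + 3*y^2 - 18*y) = 1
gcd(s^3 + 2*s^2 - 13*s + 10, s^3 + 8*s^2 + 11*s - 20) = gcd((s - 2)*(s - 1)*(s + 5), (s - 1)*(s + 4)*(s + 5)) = s^2 + 4*s - 5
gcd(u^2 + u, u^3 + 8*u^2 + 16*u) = u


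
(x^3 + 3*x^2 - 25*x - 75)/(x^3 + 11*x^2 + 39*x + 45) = (x - 5)/(x + 3)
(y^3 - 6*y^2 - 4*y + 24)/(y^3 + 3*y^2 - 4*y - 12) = (y - 6)/(y + 3)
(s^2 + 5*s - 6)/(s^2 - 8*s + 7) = (s + 6)/(s - 7)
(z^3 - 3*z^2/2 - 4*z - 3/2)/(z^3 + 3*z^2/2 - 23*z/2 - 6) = (z + 1)/(z + 4)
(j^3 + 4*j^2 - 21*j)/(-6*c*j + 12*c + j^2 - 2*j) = j*(-j^2 - 4*j + 21)/(6*c*j - 12*c - j^2 + 2*j)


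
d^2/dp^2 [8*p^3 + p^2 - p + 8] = 48*p + 2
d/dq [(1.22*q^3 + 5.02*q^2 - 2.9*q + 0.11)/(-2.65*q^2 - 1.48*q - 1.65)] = (-3.233*q^4 - 3.6112*q^3 - 21.1536*q^2 - 15.983*q + 4.9478)/(7.0225*q^4 + 7.844*q^3 + 10.9354*q^2 + 4.884*q + 2.7225)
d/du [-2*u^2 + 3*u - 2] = 3 - 4*u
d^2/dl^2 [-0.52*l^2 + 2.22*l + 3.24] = -1.04000000000000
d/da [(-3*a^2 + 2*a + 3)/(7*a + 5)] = (-21*a^2 - 30*a - 11)/(49*a^2 + 70*a + 25)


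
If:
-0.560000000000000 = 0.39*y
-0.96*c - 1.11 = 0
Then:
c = -1.16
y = -1.44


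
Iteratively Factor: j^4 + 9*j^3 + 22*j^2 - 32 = (j + 2)*(j^3 + 7*j^2 + 8*j - 16) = (j + 2)*(j + 4)*(j^2 + 3*j - 4) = (j + 2)*(j + 4)^2*(j - 1)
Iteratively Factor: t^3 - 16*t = (t - 4)*(t^2 + 4*t) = (t - 4)*(t + 4)*(t)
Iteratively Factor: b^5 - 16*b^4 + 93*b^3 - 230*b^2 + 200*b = (b - 5)*(b^4 - 11*b^3 + 38*b^2 - 40*b) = (b - 5)*(b - 4)*(b^3 - 7*b^2 + 10*b) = b*(b - 5)*(b - 4)*(b^2 - 7*b + 10) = b*(b - 5)*(b - 4)*(b - 2)*(b - 5)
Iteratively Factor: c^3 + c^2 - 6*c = (c + 3)*(c^2 - 2*c) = (c - 2)*(c + 3)*(c)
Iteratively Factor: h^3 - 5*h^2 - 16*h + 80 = (h - 4)*(h^2 - h - 20) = (h - 5)*(h - 4)*(h + 4)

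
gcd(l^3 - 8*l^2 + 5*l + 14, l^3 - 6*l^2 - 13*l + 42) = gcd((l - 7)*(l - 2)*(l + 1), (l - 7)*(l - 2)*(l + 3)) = l^2 - 9*l + 14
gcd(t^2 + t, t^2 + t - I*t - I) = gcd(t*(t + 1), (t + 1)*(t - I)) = t + 1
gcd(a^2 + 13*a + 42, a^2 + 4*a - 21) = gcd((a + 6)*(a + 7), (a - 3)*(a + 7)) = a + 7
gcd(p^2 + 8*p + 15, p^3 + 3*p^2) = p + 3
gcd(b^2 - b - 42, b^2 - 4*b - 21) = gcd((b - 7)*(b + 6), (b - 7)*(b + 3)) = b - 7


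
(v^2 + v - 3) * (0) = 0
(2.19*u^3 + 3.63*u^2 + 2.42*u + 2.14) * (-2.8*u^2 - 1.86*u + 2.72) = -6.132*u^5 - 14.2374*u^4 - 7.571*u^3 - 0.6196*u^2 + 2.602*u + 5.8208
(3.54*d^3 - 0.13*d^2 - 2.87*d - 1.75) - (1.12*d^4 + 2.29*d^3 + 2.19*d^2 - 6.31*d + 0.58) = -1.12*d^4 + 1.25*d^3 - 2.32*d^2 + 3.44*d - 2.33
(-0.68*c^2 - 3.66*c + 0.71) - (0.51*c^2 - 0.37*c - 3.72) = -1.19*c^2 - 3.29*c + 4.43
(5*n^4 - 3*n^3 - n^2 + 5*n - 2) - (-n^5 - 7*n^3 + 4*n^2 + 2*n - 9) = n^5 + 5*n^4 + 4*n^3 - 5*n^2 + 3*n + 7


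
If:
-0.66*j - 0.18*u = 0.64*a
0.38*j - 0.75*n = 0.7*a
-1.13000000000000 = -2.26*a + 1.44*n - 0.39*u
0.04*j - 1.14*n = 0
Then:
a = -0.55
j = -1.09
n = -0.04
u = 5.94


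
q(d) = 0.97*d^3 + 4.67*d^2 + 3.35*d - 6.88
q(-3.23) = -1.67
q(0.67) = -2.25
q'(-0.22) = 1.44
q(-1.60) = -4.26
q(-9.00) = -365.89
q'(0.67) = 10.91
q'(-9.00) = 155.00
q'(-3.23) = 3.54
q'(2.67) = 49.03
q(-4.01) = -7.77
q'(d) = 2.91*d^2 + 9.34*d + 3.35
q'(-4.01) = 12.69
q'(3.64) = 75.90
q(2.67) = 53.82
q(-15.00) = -2280.13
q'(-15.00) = 518.00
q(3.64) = 113.97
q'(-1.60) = -4.14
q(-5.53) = -46.63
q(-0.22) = -7.40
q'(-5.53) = 40.69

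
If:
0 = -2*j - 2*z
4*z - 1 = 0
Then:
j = -1/4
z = 1/4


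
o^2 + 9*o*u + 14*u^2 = (o + 2*u)*(o + 7*u)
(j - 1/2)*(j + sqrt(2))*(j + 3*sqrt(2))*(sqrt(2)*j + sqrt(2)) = sqrt(2)*j^4 + sqrt(2)*j^3/2 + 8*j^3 + 4*j^2 + 11*sqrt(2)*j^2/2 - 4*j + 3*sqrt(2)*j - 3*sqrt(2)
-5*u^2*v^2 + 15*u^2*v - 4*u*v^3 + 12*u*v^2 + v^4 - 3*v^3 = v*(-5*u + v)*(u + v)*(v - 3)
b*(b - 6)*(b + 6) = b^3 - 36*b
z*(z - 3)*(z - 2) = z^3 - 5*z^2 + 6*z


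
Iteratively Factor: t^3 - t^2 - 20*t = (t + 4)*(t^2 - 5*t) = (t - 5)*(t + 4)*(t)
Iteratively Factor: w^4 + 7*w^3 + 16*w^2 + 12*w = (w)*(w^3 + 7*w^2 + 16*w + 12) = w*(w + 3)*(w^2 + 4*w + 4) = w*(w + 2)*(w + 3)*(w + 2)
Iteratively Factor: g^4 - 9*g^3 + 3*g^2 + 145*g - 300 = (g + 4)*(g^3 - 13*g^2 + 55*g - 75) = (g - 3)*(g + 4)*(g^2 - 10*g + 25) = (g - 5)*(g - 3)*(g + 4)*(g - 5)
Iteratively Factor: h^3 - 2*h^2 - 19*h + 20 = (h - 5)*(h^2 + 3*h - 4) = (h - 5)*(h + 4)*(h - 1)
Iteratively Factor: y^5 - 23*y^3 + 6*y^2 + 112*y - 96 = (y + 3)*(y^4 - 3*y^3 - 14*y^2 + 48*y - 32) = (y - 1)*(y + 3)*(y^3 - 2*y^2 - 16*y + 32) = (y - 4)*(y - 1)*(y + 3)*(y^2 + 2*y - 8) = (y - 4)*(y - 2)*(y - 1)*(y + 3)*(y + 4)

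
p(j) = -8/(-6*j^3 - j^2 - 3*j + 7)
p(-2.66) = -0.07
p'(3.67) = -0.02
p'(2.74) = -0.07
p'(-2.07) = -0.16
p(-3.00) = -0.05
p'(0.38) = -1.75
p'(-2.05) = -0.16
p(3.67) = 0.03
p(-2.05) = -0.13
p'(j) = -8*(18*j^2 + 2*j + 3)/(-6*j^3 - j^2 - 3*j + 7)^2 = 8*(-18*j^2 - 2*j - 3)/(6*j^3 + j^2 + 3*j - 7)^2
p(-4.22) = -0.02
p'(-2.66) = -0.07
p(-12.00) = 0.00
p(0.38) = -1.49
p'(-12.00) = 0.00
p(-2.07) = -0.13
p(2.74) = 0.06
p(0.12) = -1.21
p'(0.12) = -0.64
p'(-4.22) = -0.01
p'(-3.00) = -0.04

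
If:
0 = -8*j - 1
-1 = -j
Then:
No Solution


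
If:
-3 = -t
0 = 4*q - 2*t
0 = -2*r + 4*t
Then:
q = 3/2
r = 6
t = 3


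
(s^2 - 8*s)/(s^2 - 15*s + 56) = s/(s - 7)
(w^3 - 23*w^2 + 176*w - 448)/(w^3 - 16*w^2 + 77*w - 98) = (w^2 - 16*w + 64)/(w^2 - 9*w + 14)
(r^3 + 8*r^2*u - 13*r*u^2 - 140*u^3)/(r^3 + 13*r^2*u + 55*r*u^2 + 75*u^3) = (r^2 + 3*r*u - 28*u^2)/(r^2 + 8*r*u + 15*u^2)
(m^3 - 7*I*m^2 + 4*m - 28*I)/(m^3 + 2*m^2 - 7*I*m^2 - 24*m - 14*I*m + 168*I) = (m^2 + 4)/(m^2 + 2*m - 24)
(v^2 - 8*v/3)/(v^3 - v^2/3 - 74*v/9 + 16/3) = 3*v/(3*v^2 + 7*v - 6)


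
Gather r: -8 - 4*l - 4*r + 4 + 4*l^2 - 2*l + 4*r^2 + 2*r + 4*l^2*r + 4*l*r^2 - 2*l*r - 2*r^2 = 4*l^2 - 6*l + r^2*(4*l + 2) + r*(4*l^2 - 2*l - 2) - 4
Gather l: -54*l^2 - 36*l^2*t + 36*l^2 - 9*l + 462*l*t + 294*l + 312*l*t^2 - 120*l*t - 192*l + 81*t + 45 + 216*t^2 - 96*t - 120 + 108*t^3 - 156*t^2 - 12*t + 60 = l^2*(-36*t - 18) + l*(312*t^2 + 342*t + 93) + 108*t^3 + 60*t^2 - 27*t - 15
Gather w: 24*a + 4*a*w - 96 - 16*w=24*a + w*(4*a - 16) - 96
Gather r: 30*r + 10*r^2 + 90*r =10*r^2 + 120*r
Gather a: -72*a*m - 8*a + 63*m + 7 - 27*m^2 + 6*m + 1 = a*(-72*m - 8) - 27*m^2 + 69*m + 8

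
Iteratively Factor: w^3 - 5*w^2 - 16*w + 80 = (w - 5)*(w^2 - 16) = (w - 5)*(w + 4)*(w - 4)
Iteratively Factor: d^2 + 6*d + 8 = (d + 2)*(d + 4)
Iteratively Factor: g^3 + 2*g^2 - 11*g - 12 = (g - 3)*(g^2 + 5*g + 4) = (g - 3)*(g + 1)*(g + 4)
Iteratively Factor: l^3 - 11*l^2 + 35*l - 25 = (l - 5)*(l^2 - 6*l + 5) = (l - 5)*(l - 1)*(l - 5)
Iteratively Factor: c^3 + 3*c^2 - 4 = (c + 2)*(c^2 + c - 2) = (c + 2)^2*(c - 1)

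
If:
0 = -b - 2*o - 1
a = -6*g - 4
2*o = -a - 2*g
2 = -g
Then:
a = 8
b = 3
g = -2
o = -2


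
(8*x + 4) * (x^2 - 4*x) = 8*x^3 - 28*x^2 - 16*x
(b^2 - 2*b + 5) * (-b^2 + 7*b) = -b^4 + 9*b^3 - 19*b^2 + 35*b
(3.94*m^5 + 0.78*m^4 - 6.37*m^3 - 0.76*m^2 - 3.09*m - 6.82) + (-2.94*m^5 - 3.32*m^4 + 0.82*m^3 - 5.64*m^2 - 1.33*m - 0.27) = 1.0*m^5 - 2.54*m^4 - 5.55*m^3 - 6.4*m^2 - 4.42*m - 7.09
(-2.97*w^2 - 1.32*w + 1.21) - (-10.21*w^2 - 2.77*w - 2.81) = 7.24*w^2 + 1.45*w + 4.02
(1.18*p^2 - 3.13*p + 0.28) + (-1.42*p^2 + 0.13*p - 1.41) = -0.24*p^2 - 3.0*p - 1.13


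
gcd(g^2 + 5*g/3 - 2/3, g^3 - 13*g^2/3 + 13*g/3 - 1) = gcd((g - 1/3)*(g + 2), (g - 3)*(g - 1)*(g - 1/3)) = g - 1/3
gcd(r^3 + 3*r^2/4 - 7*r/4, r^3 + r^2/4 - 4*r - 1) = 1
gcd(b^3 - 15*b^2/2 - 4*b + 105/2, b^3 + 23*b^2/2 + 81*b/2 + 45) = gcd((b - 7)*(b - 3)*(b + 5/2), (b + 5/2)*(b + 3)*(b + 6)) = b + 5/2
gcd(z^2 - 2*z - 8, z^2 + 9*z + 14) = z + 2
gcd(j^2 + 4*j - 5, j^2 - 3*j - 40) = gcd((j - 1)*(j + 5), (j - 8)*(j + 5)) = j + 5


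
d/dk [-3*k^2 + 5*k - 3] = 5 - 6*k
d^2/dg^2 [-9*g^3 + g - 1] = -54*g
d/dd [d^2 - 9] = 2*d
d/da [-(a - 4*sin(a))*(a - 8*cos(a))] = -(a - 4*sin(a))*(8*sin(a) + 1) + (a - 8*cos(a))*(4*cos(a) - 1)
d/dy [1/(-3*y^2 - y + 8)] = (6*y + 1)/(3*y^2 + y - 8)^2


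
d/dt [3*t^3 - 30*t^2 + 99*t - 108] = 9*t^2 - 60*t + 99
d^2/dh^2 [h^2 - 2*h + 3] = 2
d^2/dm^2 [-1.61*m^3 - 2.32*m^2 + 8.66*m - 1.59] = -9.66*m - 4.64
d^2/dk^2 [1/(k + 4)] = 2/(k + 4)^3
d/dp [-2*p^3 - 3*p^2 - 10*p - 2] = -6*p^2 - 6*p - 10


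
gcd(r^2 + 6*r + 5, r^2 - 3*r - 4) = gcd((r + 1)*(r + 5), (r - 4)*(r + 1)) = r + 1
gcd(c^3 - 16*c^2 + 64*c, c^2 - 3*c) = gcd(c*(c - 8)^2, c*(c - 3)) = c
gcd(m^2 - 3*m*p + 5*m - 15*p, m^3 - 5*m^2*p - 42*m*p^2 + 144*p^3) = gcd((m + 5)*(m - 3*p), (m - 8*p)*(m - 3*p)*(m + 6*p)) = -m + 3*p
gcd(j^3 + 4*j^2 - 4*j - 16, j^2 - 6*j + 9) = 1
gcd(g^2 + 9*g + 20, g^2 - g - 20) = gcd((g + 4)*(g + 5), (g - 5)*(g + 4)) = g + 4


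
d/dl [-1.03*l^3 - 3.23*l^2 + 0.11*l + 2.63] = -3.09*l^2 - 6.46*l + 0.11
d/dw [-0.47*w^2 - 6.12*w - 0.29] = -0.94*w - 6.12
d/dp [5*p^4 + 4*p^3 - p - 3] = 20*p^3 + 12*p^2 - 1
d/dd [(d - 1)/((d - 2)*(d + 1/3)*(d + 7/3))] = 9*(-18*d^3 + 21*d^2 + 12*d - 55)/(81*d^6 + 108*d^5 - 702*d^4 - 744*d^3 + 1513*d^2 + 1148*d + 196)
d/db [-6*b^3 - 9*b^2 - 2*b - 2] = -18*b^2 - 18*b - 2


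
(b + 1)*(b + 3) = b^2 + 4*b + 3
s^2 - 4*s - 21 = (s - 7)*(s + 3)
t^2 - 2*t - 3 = (t - 3)*(t + 1)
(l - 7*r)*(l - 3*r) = l^2 - 10*l*r + 21*r^2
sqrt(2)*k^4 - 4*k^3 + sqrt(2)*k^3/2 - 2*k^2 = k^2*(k - 2*sqrt(2))*(sqrt(2)*k + sqrt(2)/2)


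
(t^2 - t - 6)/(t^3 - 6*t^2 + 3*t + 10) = (t^2 - t - 6)/(t^3 - 6*t^2 + 3*t + 10)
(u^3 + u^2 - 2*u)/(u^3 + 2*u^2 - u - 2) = u/(u + 1)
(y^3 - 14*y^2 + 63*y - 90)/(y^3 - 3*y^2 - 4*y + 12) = (y^2 - 11*y + 30)/(y^2 - 4)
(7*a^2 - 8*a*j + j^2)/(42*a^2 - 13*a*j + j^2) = (a - j)/(6*a - j)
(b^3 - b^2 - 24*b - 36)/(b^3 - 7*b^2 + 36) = (b + 3)/(b - 3)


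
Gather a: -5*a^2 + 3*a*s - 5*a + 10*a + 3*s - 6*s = -5*a^2 + a*(3*s + 5) - 3*s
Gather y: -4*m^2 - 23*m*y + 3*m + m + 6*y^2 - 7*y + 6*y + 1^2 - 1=-4*m^2 + 4*m + 6*y^2 + y*(-23*m - 1)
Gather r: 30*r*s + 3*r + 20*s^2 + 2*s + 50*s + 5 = r*(30*s + 3) + 20*s^2 + 52*s + 5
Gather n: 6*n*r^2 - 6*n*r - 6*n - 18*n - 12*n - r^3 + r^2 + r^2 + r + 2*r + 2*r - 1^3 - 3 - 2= n*(6*r^2 - 6*r - 36) - r^3 + 2*r^2 + 5*r - 6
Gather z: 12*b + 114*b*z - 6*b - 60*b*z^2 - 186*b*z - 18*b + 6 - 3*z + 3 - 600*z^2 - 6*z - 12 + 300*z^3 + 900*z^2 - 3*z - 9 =-12*b + 300*z^3 + z^2*(300 - 60*b) + z*(-72*b - 12) - 12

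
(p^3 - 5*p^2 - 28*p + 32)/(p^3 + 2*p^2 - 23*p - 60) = (p^2 - 9*p + 8)/(p^2 - 2*p - 15)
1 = 1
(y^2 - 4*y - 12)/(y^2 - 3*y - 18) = (y + 2)/(y + 3)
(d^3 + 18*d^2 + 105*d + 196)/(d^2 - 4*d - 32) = (d^2 + 14*d + 49)/(d - 8)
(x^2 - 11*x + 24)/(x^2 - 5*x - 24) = (x - 3)/(x + 3)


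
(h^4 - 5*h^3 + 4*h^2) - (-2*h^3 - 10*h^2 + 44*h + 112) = h^4 - 3*h^3 + 14*h^2 - 44*h - 112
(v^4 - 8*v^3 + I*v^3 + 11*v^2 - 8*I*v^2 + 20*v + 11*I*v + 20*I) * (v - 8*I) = v^5 - 8*v^4 - 7*I*v^4 + 19*v^3 + 56*I*v^3 - 44*v^2 - 77*I*v^2 + 88*v - 140*I*v + 160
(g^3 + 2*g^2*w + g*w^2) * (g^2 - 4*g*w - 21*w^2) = g^5 - 2*g^4*w - 28*g^3*w^2 - 46*g^2*w^3 - 21*g*w^4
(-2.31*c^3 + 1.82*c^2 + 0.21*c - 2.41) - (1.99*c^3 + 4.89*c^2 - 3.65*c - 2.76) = -4.3*c^3 - 3.07*c^2 + 3.86*c + 0.35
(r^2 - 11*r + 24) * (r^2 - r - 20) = r^4 - 12*r^3 + 15*r^2 + 196*r - 480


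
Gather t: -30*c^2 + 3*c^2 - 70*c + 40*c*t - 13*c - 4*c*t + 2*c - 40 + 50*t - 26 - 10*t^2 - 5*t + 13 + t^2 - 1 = -27*c^2 - 81*c - 9*t^2 + t*(36*c + 45) - 54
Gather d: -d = -d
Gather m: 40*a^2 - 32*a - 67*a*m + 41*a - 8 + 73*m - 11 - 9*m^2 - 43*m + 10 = 40*a^2 + 9*a - 9*m^2 + m*(30 - 67*a) - 9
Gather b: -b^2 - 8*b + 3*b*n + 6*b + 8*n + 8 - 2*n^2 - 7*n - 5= -b^2 + b*(3*n - 2) - 2*n^2 + n + 3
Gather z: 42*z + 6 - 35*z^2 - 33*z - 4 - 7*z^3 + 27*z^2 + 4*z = -7*z^3 - 8*z^2 + 13*z + 2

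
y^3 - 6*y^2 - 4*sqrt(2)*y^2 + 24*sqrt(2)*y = y*(y - 6)*(y - 4*sqrt(2))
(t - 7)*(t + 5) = t^2 - 2*t - 35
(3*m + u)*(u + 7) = 3*m*u + 21*m + u^2 + 7*u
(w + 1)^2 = w^2 + 2*w + 1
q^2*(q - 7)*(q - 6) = q^4 - 13*q^3 + 42*q^2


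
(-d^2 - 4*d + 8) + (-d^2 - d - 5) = -2*d^2 - 5*d + 3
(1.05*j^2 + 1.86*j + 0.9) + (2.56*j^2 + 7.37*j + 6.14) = 3.61*j^2 + 9.23*j + 7.04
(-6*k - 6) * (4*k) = -24*k^2 - 24*k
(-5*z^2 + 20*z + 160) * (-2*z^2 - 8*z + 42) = 10*z^4 - 690*z^2 - 440*z + 6720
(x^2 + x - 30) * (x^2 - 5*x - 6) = x^4 - 4*x^3 - 41*x^2 + 144*x + 180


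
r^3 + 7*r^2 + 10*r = r*(r + 2)*(r + 5)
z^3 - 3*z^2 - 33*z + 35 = (z - 7)*(z - 1)*(z + 5)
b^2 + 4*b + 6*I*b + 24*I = (b + 4)*(b + 6*I)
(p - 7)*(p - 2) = p^2 - 9*p + 14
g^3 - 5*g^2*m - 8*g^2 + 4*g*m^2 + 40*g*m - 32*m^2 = (g - 8)*(g - 4*m)*(g - m)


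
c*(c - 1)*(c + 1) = c^3 - c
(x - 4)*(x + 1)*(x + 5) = x^3 + 2*x^2 - 19*x - 20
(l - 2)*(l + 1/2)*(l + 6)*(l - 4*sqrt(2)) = l^4 - 4*sqrt(2)*l^3 + 9*l^3/2 - 18*sqrt(2)*l^2 - 10*l^2 - 6*l + 40*sqrt(2)*l + 24*sqrt(2)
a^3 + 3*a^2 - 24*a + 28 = (a - 2)^2*(a + 7)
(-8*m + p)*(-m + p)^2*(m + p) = -8*m^4 + 9*m^3*p + 7*m^2*p^2 - 9*m*p^3 + p^4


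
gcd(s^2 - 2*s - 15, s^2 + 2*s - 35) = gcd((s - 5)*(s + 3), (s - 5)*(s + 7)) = s - 5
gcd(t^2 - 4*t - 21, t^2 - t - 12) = t + 3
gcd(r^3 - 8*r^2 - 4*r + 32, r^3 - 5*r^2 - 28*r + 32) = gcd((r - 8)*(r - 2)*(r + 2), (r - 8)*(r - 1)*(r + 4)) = r - 8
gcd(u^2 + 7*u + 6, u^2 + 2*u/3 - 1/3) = u + 1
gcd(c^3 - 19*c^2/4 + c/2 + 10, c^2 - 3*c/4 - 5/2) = c^2 - 3*c/4 - 5/2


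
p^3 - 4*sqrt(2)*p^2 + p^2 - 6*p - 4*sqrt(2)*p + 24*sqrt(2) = (p - 2)*(p + 3)*(p - 4*sqrt(2))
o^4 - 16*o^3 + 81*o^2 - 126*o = o*(o - 7)*(o - 6)*(o - 3)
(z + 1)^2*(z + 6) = z^3 + 8*z^2 + 13*z + 6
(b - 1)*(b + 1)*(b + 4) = b^3 + 4*b^2 - b - 4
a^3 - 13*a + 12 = (a - 3)*(a - 1)*(a + 4)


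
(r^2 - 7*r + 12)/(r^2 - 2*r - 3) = (r - 4)/(r + 1)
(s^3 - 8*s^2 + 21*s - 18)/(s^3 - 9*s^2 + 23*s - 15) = (s^2 - 5*s + 6)/(s^2 - 6*s + 5)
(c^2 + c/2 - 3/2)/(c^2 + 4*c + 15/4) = 2*(c - 1)/(2*c + 5)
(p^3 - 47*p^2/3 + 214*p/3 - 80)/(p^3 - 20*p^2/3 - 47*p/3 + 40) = (p - 6)/(p + 3)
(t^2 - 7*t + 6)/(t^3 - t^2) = (t - 6)/t^2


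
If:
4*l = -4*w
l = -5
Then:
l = -5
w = 5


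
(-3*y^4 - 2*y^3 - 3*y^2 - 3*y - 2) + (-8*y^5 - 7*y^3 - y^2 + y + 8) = -8*y^5 - 3*y^4 - 9*y^3 - 4*y^2 - 2*y + 6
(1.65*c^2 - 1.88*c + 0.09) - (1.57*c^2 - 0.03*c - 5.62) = 0.0799999999999998*c^2 - 1.85*c + 5.71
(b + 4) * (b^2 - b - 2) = b^3 + 3*b^2 - 6*b - 8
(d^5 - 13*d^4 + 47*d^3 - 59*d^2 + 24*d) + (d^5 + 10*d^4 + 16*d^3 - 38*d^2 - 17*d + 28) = 2*d^5 - 3*d^4 + 63*d^3 - 97*d^2 + 7*d + 28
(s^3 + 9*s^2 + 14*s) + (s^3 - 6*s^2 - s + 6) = 2*s^3 + 3*s^2 + 13*s + 6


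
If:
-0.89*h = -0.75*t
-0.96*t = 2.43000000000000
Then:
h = -2.13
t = -2.53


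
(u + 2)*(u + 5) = u^2 + 7*u + 10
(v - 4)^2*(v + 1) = v^3 - 7*v^2 + 8*v + 16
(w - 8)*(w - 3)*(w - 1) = w^3 - 12*w^2 + 35*w - 24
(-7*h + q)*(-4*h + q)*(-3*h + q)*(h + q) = -84*h^4 - 23*h^3*q + 47*h^2*q^2 - 13*h*q^3 + q^4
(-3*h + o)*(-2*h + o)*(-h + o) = -6*h^3 + 11*h^2*o - 6*h*o^2 + o^3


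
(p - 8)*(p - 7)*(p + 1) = p^3 - 14*p^2 + 41*p + 56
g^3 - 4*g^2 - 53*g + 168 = (g - 8)*(g - 3)*(g + 7)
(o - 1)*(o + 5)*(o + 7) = o^3 + 11*o^2 + 23*o - 35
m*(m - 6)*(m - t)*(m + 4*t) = m^4 + 3*m^3*t - 6*m^3 - 4*m^2*t^2 - 18*m^2*t + 24*m*t^2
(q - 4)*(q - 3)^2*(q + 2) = q^4 - 8*q^3 + 13*q^2 + 30*q - 72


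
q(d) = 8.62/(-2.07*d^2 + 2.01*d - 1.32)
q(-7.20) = -0.07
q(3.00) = -0.62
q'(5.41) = 0.07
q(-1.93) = -0.67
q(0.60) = -10.03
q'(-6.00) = -0.03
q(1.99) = -1.56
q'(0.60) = 5.53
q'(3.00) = 0.46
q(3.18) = -0.54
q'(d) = 8.62*(4.14*d - 2.01)/(-2.07*d^2 + 2.01*d - 1.32)^2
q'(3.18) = 0.38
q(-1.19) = -1.30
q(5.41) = -0.17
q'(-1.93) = -0.52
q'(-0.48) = -4.52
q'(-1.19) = -1.35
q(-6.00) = -0.10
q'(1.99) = 1.76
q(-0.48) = -3.12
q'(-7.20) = -0.02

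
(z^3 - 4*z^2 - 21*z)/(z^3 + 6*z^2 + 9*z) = (z - 7)/(z + 3)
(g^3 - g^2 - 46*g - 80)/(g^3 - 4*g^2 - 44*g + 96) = (g^2 + 7*g + 10)/(g^2 + 4*g - 12)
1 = 1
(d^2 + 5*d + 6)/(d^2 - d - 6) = (d + 3)/(d - 3)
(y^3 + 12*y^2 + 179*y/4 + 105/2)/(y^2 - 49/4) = (2*y^2 + 17*y + 30)/(2*y - 7)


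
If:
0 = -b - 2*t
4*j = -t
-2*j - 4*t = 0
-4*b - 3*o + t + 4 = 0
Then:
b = 0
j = 0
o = 4/3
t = 0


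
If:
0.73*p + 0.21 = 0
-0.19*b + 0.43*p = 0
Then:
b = -0.65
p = -0.29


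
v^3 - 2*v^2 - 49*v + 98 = (v - 7)*(v - 2)*(v + 7)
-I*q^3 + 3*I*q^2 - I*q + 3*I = (q - 3)*(q - I)*(-I*q + 1)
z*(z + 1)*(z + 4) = z^3 + 5*z^2 + 4*z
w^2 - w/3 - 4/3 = (w - 4/3)*(w + 1)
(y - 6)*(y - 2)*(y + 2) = y^3 - 6*y^2 - 4*y + 24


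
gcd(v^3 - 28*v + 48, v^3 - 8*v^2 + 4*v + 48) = v - 4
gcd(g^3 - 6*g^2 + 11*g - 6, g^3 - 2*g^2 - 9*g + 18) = g^2 - 5*g + 6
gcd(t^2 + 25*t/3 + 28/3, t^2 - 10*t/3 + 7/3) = 1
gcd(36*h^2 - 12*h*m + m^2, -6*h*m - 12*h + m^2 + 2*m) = 6*h - m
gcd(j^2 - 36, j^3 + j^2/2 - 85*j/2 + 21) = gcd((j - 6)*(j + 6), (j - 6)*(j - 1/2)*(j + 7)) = j - 6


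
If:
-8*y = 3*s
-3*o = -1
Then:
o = 1/3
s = -8*y/3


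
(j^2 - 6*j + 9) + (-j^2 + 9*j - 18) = 3*j - 9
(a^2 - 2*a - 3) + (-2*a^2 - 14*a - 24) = -a^2 - 16*a - 27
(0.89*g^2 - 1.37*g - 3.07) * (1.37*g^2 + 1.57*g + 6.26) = 1.2193*g^4 - 0.4796*g^3 - 0.7854*g^2 - 13.3961*g - 19.2182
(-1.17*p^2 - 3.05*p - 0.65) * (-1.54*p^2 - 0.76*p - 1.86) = 1.8018*p^4 + 5.5862*p^3 + 5.4952*p^2 + 6.167*p + 1.209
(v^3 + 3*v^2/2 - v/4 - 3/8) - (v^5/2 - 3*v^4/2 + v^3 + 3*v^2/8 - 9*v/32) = -v^5/2 + 3*v^4/2 + 9*v^2/8 + v/32 - 3/8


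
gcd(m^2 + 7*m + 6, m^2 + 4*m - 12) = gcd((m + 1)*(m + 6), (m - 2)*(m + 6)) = m + 6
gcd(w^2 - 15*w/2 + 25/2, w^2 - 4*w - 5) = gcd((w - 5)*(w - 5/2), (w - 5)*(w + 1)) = w - 5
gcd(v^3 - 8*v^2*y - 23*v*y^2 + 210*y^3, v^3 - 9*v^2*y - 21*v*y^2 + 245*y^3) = -v^2 + 2*v*y + 35*y^2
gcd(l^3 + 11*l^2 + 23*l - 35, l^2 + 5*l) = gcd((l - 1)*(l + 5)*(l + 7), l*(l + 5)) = l + 5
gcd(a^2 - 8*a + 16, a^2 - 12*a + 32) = a - 4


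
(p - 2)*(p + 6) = p^2 + 4*p - 12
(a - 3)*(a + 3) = a^2 - 9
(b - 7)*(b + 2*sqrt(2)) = b^2 - 7*b + 2*sqrt(2)*b - 14*sqrt(2)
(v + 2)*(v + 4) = v^2 + 6*v + 8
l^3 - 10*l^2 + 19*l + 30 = (l - 6)*(l - 5)*(l + 1)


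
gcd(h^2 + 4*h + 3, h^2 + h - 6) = h + 3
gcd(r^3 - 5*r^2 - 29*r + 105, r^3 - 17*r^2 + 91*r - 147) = r^2 - 10*r + 21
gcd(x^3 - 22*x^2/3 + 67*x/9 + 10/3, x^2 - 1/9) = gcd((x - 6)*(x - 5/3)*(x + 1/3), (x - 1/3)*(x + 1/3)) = x + 1/3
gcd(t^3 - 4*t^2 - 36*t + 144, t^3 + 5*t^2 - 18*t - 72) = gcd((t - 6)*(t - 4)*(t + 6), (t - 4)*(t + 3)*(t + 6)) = t^2 + 2*t - 24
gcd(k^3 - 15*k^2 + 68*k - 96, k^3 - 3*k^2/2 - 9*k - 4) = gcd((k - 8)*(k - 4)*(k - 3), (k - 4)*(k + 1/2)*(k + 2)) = k - 4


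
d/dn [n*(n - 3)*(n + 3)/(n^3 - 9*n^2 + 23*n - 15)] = (-9*n^2 + 10*n + 15)/(n^4 - 12*n^3 + 46*n^2 - 60*n + 25)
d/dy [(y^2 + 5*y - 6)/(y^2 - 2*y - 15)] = (-7*y^2 - 18*y - 87)/(y^4 - 4*y^3 - 26*y^2 + 60*y + 225)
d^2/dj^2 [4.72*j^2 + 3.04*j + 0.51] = 9.44000000000000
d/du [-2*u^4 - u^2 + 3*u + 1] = -8*u^3 - 2*u + 3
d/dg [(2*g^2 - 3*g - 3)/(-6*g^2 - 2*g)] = (-11*g^2 - 18*g - 3)/(2*g^2*(9*g^2 + 6*g + 1))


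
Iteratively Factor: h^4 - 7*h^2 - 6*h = (h)*(h^3 - 7*h - 6) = h*(h + 2)*(h^2 - 2*h - 3) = h*(h - 3)*(h + 2)*(h + 1)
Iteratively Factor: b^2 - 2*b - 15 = (b + 3)*(b - 5)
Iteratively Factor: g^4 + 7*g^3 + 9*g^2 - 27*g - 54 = (g + 3)*(g^3 + 4*g^2 - 3*g - 18) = (g + 3)^2*(g^2 + g - 6) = (g + 3)^3*(g - 2)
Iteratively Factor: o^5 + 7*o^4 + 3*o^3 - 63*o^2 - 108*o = (o + 4)*(o^4 + 3*o^3 - 9*o^2 - 27*o) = (o - 3)*(o + 4)*(o^3 + 6*o^2 + 9*o) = (o - 3)*(o + 3)*(o + 4)*(o^2 + 3*o) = o*(o - 3)*(o + 3)*(o + 4)*(o + 3)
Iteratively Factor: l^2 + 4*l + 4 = (l + 2)*(l + 2)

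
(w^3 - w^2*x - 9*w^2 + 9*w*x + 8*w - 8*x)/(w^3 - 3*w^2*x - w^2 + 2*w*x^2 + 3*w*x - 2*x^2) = (8 - w)/(-w + 2*x)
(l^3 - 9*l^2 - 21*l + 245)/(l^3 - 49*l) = (l^2 - 2*l - 35)/(l*(l + 7))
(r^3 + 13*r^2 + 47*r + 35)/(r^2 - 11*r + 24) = (r^3 + 13*r^2 + 47*r + 35)/(r^2 - 11*r + 24)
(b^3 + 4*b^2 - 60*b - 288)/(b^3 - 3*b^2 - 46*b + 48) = (b + 6)/(b - 1)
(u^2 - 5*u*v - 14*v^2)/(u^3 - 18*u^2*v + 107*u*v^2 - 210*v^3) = (u + 2*v)/(u^2 - 11*u*v + 30*v^2)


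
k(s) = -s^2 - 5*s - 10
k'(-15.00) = 25.00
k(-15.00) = -160.00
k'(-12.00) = 19.00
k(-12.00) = -94.00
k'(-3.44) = 1.88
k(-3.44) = -4.63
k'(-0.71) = -3.58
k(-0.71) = -6.95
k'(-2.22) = -0.56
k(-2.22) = -3.83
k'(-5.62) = 6.24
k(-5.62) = -13.48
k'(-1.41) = -2.18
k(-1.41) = -4.94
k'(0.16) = -5.32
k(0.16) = -10.83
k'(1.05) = -7.10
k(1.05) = -16.35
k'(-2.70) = 0.40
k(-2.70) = -3.79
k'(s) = -2*s - 5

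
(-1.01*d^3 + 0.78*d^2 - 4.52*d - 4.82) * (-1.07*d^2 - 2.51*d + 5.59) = 1.0807*d^5 + 1.7005*d^4 - 2.7673*d^3 + 20.8628*d^2 - 13.1686*d - 26.9438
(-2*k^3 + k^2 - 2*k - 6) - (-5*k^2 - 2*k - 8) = -2*k^3 + 6*k^2 + 2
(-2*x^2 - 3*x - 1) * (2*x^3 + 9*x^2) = -4*x^5 - 24*x^4 - 29*x^3 - 9*x^2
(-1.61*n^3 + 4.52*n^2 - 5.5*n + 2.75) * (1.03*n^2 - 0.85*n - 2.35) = -1.6583*n^5 + 6.0241*n^4 - 5.7235*n^3 - 3.1145*n^2 + 10.5875*n - 6.4625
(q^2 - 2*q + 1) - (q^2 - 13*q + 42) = 11*q - 41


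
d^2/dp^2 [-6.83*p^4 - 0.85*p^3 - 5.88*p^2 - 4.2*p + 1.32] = -81.96*p^2 - 5.1*p - 11.76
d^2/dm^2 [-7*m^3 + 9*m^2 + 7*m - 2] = 18 - 42*m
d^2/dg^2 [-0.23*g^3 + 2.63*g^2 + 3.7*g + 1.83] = 5.26 - 1.38*g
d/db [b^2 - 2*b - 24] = 2*b - 2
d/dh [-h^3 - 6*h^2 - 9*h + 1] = -3*h^2 - 12*h - 9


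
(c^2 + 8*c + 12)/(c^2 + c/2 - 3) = 2*(c + 6)/(2*c - 3)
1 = 1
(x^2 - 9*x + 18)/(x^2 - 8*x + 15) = (x - 6)/(x - 5)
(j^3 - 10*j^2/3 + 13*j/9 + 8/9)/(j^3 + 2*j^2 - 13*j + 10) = (9*j^2 - 21*j - 8)/(9*(j^2 + 3*j - 10))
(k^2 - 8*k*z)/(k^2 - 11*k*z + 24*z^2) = k/(k - 3*z)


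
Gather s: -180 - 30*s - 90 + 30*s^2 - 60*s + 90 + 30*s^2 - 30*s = 60*s^2 - 120*s - 180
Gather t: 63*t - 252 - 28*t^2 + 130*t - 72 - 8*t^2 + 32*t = -36*t^2 + 225*t - 324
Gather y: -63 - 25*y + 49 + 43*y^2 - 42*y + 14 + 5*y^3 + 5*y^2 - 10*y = 5*y^3 + 48*y^2 - 77*y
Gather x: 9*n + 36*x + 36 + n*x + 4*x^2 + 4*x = 9*n + 4*x^2 + x*(n + 40) + 36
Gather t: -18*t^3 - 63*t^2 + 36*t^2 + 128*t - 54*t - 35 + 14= -18*t^3 - 27*t^2 + 74*t - 21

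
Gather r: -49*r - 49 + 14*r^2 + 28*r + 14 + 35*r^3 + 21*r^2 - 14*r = 35*r^3 + 35*r^2 - 35*r - 35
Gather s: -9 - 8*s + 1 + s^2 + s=s^2 - 7*s - 8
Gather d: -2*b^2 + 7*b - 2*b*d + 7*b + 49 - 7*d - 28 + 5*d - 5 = -2*b^2 + 14*b + d*(-2*b - 2) + 16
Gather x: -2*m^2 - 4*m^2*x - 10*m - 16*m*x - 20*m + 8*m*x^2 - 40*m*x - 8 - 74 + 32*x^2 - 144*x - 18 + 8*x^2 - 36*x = -2*m^2 - 30*m + x^2*(8*m + 40) + x*(-4*m^2 - 56*m - 180) - 100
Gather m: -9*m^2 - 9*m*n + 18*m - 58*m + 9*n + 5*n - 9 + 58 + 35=-9*m^2 + m*(-9*n - 40) + 14*n + 84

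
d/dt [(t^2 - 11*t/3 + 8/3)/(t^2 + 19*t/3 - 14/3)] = 2*(45*t^2 - 66*t + 1)/(9*t^4 + 114*t^3 + 277*t^2 - 532*t + 196)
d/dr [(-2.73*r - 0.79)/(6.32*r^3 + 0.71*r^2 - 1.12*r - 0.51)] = (34.5072*r^3 + 16.9167*r^2 + 1.1218*r + 0.5075)/(39.9424*r^6 + 8.9744*r^5 - 13.6527*r^4 - 8.0368*r^3 + 0.5302*r^2 + 1.1424*r + 0.2601)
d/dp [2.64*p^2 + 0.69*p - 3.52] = 5.28*p + 0.69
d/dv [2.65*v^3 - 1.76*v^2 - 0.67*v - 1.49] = 7.95*v^2 - 3.52*v - 0.67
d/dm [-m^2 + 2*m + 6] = 2 - 2*m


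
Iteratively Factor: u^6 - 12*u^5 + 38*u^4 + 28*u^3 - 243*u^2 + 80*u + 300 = (u - 5)*(u^5 - 7*u^4 + 3*u^3 + 43*u^2 - 28*u - 60) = (u - 5)*(u - 2)*(u^4 - 5*u^3 - 7*u^2 + 29*u + 30) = (u - 5)*(u - 2)*(u + 2)*(u^3 - 7*u^2 + 7*u + 15) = (u - 5)*(u - 2)*(u + 1)*(u + 2)*(u^2 - 8*u + 15) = (u - 5)^2*(u - 2)*(u + 1)*(u + 2)*(u - 3)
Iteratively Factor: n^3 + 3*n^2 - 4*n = (n + 4)*(n^2 - n) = (n - 1)*(n + 4)*(n)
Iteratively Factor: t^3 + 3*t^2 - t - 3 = (t + 3)*(t^2 - 1) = (t - 1)*(t + 3)*(t + 1)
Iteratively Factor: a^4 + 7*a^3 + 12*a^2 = (a)*(a^3 + 7*a^2 + 12*a) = a*(a + 4)*(a^2 + 3*a) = a^2*(a + 4)*(a + 3)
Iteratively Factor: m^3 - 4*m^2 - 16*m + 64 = (m - 4)*(m^2 - 16) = (m - 4)^2*(m + 4)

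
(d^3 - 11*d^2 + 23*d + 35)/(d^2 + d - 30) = (d^2 - 6*d - 7)/(d + 6)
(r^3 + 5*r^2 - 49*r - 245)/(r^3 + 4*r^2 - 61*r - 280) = (r - 7)/(r - 8)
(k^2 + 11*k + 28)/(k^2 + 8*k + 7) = (k + 4)/(k + 1)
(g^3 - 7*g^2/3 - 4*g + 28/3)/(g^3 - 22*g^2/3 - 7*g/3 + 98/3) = (g - 2)/(g - 7)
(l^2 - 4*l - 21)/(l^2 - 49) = (l + 3)/(l + 7)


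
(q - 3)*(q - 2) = q^2 - 5*q + 6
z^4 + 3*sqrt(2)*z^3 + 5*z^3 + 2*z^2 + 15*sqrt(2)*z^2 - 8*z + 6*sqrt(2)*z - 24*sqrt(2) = (z - 1)*(z + 2)*(z + 4)*(z + 3*sqrt(2))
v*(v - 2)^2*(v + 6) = v^4 + 2*v^3 - 20*v^2 + 24*v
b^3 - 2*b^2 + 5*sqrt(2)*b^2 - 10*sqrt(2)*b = b*(b - 2)*(b + 5*sqrt(2))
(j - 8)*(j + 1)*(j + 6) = j^3 - j^2 - 50*j - 48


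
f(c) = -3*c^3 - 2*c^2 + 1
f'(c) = -9*c^2 - 4*c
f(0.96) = -3.50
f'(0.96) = -12.13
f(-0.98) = 1.90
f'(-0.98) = -4.72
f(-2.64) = 42.26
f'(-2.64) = -52.17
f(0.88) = -2.59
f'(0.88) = -10.49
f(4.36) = -285.66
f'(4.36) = -188.53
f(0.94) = -3.26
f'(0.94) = -11.71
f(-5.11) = 349.07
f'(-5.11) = -214.57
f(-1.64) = 8.85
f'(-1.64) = -17.65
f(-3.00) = 64.00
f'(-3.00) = -69.00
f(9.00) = -2348.00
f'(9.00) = -765.00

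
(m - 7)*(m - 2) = m^2 - 9*m + 14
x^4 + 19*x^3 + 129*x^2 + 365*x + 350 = (x + 2)*(x + 5)^2*(x + 7)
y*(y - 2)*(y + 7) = y^3 + 5*y^2 - 14*y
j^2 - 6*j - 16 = (j - 8)*(j + 2)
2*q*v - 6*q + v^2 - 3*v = (2*q + v)*(v - 3)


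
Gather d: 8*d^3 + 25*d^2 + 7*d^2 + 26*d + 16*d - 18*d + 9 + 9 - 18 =8*d^3 + 32*d^2 + 24*d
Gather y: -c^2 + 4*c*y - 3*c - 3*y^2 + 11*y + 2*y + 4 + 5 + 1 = -c^2 - 3*c - 3*y^2 + y*(4*c + 13) + 10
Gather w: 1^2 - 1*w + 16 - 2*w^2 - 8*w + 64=-2*w^2 - 9*w + 81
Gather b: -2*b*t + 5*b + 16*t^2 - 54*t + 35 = b*(5 - 2*t) + 16*t^2 - 54*t + 35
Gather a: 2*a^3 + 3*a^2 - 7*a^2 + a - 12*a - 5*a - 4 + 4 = 2*a^3 - 4*a^2 - 16*a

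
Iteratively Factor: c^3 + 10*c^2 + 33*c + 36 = (c + 3)*(c^2 + 7*c + 12) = (c + 3)^2*(c + 4)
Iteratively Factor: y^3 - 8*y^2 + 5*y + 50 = (y - 5)*(y^2 - 3*y - 10) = (y - 5)*(y + 2)*(y - 5)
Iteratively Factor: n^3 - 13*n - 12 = (n + 1)*(n^2 - n - 12) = (n - 4)*(n + 1)*(n + 3)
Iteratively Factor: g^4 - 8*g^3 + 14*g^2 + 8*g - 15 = (g - 3)*(g^3 - 5*g^2 - g + 5) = (g - 3)*(g - 1)*(g^2 - 4*g - 5) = (g - 5)*(g - 3)*(g - 1)*(g + 1)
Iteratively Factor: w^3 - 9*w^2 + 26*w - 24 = (w - 2)*(w^2 - 7*w + 12) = (w - 3)*(w - 2)*(w - 4)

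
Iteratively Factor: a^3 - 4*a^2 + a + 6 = (a - 2)*(a^2 - 2*a - 3) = (a - 2)*(a + 1)*(a - 3)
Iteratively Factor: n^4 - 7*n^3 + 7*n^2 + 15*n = (n + 1)*(n^3 - 8*n^2 + 15*n) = n*(n + 1)*(n^2 - 8*n + 15) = n*(n - 5)*(n + 1)*(n - 3)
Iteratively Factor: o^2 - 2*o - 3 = (o + 1)*(o - 3)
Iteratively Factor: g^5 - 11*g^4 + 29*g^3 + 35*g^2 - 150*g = (g - 5)*(g^4 - 6*g^3 - g^2 + 30*g) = (g - 5)^2*(g^3 - g^2 - 6*g) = (g - 5)^2*(g - 3)*(g^2 + 2*g) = (g - 5)^2*(g - 3)*(g + 2)*(g)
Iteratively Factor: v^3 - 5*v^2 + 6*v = (v)*(v^2 - 5*v + 6) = v*(v - 3)*(v - 2)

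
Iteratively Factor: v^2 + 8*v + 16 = (v + 4)*(v + 4)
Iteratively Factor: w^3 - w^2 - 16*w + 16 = (w - 4)*(w^2 + 3*w - 4) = (w - 4)*(w - 1)*(w + 4)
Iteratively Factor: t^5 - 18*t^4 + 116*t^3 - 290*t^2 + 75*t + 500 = (t - 5)*(t^4 - 13*t^3 + 51*t^2 - 35*t - 100) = (t - 5)^2*(t^3 - 8*t^2 + 11*t + 20) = (t - 5)^2*(t - 4)*(t^2 - 4*t - 5) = (t - 5)^3*(t - 4)*(t + 1)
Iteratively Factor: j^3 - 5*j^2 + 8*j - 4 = (j - 2)*(j^2 - 3*j + 2) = (j - 2)*(j - 1)*(j - 2)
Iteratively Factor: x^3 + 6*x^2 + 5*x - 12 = (x - 1)*(x^2 + 7*x + 12) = (x - 1)*(x + 3)*(x + 4)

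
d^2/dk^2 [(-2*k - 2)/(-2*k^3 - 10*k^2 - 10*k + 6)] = 2*((k + 1)*(3*k^2 + 10*k + 5)^2 - (3*k^2 + 10*k + (k + 1)*(3*k + 5) + 5)*(k^3 + 5*k^2 + 5*k - 3))/(k^3 + 5*k^2 + 5*k - 3)^3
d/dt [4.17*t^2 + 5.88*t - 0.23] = 8.34*t + 5.88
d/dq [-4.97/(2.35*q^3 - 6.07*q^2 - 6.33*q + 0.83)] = (35.0385*q^2 - 60.3358*q - 31.4601)/(2.35*q^3 - 6.07*q^2 - 6.33*q + 0.83)^2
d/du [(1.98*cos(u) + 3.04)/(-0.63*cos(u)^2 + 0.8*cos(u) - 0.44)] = (-1.2474*cos(u)^2 - 3.8304*cos(u) + 3.3032)*sin(u)/(0.3969*cos(u)^4 - 1.008*cos(u)^3 + 1.1944*cos(u)^2 - 0.704*cos(u) + 0.1936)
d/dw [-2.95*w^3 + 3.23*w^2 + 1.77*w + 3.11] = -8.85*w^2 + 6.46*w + 1.77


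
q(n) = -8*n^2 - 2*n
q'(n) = -16*n - 2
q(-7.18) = -398.06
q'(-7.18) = 112.88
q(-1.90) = -25.08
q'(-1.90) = 28.40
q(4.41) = -164.40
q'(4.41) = -72.56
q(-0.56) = -1.39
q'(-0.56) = 6.96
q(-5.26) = -210.82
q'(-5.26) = 82.16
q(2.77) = -66.92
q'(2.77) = -46.32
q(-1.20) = -9.12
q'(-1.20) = 17.20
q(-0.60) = -1.68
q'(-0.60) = 7.60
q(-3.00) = -66.00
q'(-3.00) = 46.00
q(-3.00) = -66.00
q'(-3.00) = 46.00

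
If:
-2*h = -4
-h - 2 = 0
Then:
No Solution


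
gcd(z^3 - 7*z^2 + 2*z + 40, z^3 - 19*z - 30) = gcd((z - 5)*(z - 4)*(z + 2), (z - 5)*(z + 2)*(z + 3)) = z^2 - 3*z - 10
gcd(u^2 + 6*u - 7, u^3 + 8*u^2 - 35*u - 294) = u + 7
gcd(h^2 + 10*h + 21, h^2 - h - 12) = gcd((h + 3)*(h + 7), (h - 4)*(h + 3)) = h + 3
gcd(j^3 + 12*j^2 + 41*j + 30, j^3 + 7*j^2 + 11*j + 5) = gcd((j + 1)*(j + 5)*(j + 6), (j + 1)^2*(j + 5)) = j^2 + 6*j + 5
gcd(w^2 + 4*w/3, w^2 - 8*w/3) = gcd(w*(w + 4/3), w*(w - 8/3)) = w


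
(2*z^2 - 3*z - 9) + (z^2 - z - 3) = 3*z^2 - 4*z - 12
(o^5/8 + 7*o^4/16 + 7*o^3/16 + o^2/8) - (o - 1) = o^5/8 + 7*o^4/16 + 7*o^3/16 + o^2/8 - o + 1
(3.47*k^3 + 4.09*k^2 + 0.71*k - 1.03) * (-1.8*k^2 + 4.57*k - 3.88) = -6.246*k^5 + 8.4959*k^4 + 3.9497*k^3 - 10.7705*k^2 - 7.4619*k + 3.9964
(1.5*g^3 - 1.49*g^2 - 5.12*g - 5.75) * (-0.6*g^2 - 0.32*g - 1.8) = -0.9*g^5 + 0.414*g^4 + 0.8488*g^3 + 7.7704*g^2 + 11.056*g + 10.35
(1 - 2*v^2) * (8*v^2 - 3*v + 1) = -16*v^4 + 6*v^3 + 6*v^2 - 3*v + 1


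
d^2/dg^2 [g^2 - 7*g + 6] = 2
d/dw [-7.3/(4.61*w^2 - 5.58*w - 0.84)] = (67.306*w - 40.734)/(-4.61*w^2 + 5.58*w + 0.84)^2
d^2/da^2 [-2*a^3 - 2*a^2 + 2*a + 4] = -12*a - 4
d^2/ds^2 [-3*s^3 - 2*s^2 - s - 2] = -18*s - 4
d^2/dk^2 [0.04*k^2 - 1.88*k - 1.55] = 0.0800000000000000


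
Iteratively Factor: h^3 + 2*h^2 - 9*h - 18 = (h + 3)*(h^2 - h - 6) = (h + 2)*(h + 3)*(h - 3)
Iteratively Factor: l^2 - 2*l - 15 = (l - 5)*(l + 3)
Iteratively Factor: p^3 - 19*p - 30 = (p - 5)*(p^2 + 5*p + 6) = (p - 5)*(p + 3)*(p + 2)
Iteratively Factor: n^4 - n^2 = (n + 1)*(n^3 - n^2) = n*(n + 1)*(n^2 - n) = n*(n - 1)*(n + 1)*(n)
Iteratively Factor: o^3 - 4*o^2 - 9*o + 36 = (o - 3)*(o^2 - o - 12) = (o - 3)*(o + 3)*(o - 4)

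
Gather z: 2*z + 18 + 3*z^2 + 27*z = 3*z^2 + 29*z + 18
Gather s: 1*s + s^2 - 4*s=s^2 - 3*s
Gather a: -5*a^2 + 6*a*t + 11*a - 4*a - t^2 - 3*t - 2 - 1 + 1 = -5*a^2 + a*(6*t + 7) - t^2 - 3*t - 2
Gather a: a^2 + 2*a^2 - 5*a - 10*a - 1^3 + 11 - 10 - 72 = 3*a^2 - 15*a - 72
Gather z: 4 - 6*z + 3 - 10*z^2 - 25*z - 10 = -10*z^2 - 31*z - 3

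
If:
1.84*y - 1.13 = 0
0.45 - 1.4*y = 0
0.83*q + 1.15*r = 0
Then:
No Solution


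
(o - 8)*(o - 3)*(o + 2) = o^3 - 9*o^2 + 2*o + 48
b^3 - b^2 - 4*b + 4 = (b - 2)*(b - 1)*(b + 2)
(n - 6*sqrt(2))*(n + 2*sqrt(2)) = n^2 - 4*sqrt(2)*n - 24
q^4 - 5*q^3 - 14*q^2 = q^2*(q - 7)*(q + 2)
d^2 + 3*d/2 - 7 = (d - 2)*(d + 7/2)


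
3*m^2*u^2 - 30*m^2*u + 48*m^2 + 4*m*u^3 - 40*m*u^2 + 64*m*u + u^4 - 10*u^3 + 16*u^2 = (m + u)*(3*m + u)*(u - 8)*(u - 2)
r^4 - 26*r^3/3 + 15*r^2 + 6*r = r*(r - 6)*(r - 3)*(r + 1/3)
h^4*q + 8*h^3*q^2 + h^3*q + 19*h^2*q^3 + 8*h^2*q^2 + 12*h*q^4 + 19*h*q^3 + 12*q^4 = (h + q)*(h + 3*q)*(h + 4*q)*(h*q + q)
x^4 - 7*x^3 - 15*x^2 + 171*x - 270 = (x - 6)*(x - 3)^2*(x + 5)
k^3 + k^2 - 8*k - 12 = (k - 3)*(k + 2)^2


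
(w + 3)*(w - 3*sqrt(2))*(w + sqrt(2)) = w^3 - 2*sqrt(2)*w^2 + 3*w^2 - 6*sqrt(2)*w - 6*w - 18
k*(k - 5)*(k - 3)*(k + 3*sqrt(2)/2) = k^4 - 8*k^3 + 3*sqrt(2)*k^3/2 - 12*sqrt(2)*k^2 + 15*k^2 + 45*sqrt(2)*k/2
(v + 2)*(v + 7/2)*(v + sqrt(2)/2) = v^3 + sqrt(2)*v^2/2 + 11*v^2/2 + 11*sqrt(2)*v/4 + 7*v + 7*sqrt(2)/2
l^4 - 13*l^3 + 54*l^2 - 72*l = l*(l - 6)*(l - 4)*(l - 3)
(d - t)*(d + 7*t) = d^2 + 6*d*t - 7*t^2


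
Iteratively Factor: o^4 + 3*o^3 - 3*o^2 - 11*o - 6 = (o + 3)*(o^3 - 3*o - 2) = (o + 1)*(o + 3)*(o^2 - o - 2) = (o + 1)^2*(o + 3)*(o - 2)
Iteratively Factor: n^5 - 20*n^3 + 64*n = (n + 4)*(n^4 - 4*n^3 - 4*n^2 + 16*n) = (n - 4)*(n + 4)*(n^3 - 4*n) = n*(n - 4)*(n + 4)*(n^2 - 4) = n*(n - 4)*(n - 2)*(n + 4)*(n + 2)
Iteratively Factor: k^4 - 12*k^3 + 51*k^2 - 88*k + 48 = (k - 1)*(k^3 - 11*k^2 + 40*k - 48) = (k - 4)*(k - 1)*(k^2 - 7*k + 12) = (k - 4)^2*(k - 1)*(k - 3)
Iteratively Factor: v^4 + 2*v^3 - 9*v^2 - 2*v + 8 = (v + 4)*(v^3 - 2*v^2 - v + 2) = (v + 1)*(v + 4)*(v^2 - 3*v + 2) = (v - 1)*(v + 1)*(v + 4)*(v - 2)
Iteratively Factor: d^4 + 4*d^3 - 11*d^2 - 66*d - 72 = (d - 4)*(d^3 + 8*d^2 + 21*d + 18) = (d - 4)*(d + 3)*(d^2 + 5*d + 6) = (d - 4)*(d + 3)^2*(d + 2)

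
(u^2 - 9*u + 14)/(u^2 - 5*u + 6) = (u - 7)/(u - 3)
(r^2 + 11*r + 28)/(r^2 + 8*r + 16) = (r + 7)/(r + 4)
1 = 1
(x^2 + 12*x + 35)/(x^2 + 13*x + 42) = (x + 5)/(x + 6)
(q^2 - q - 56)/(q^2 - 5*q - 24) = (q + 7)/(q + 3)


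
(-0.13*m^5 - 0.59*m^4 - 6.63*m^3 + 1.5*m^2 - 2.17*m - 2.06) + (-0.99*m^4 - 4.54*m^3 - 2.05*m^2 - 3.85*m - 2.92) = -0.13*m^5 - 1.58*m^4 - 11.17*m^3 - 0.55*m^2 - 6.02*m - 4.98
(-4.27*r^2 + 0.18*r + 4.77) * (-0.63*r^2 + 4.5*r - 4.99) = 2.6901*r^4 - 19.3284*r^3 + 19.1122*r^2 + 20.5668*r - 23.8023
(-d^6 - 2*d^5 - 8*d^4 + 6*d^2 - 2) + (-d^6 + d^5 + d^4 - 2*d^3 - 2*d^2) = -2*d^6 - d^5 - 7*d^4 - 2*d^3 + 4*d^2 - 2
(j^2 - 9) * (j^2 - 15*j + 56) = j^4 - 15*j^3 + 47*j^2 + 135*j - 504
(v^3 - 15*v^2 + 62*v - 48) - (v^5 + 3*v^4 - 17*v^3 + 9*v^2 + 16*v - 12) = -v^5 - 3*v^4 + 18*v^3 - 24*v^2 + 46*v - 36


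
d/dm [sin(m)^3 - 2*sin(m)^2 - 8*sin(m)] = (3*sin(m)^2 - 4*sin(m) - 8)*cos(m)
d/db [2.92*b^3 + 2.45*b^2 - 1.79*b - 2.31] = 8.76*b^2 + 4.9*b - 1.79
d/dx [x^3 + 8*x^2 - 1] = x*(3*x + 16)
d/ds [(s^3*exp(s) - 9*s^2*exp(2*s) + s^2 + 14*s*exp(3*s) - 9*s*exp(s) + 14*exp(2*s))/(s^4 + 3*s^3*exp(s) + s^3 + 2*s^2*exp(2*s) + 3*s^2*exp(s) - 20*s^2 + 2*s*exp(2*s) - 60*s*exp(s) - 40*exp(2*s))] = (-(s^3*exp(s) - 9*s^2*exp(2*s) + s^2 + 14*s*exp(3*s) - 9*s*exp(s) + 14*exp(2*s))*(3*s^3*exp(s) + 4*s^3 + 4*s^2*exp(2*s) + 12*s^2*exp(s) + 3*s^2 + 8*s*exp(2*s) - 54*s*exp(s) - 40*s - 78*exp(2*s) - 60*exp(s)) + (s^4 + 3*s^3*exp(s) + s^3 + 2*s^2*exp(2*s) + 3*s^2*exp(s) - 20*s^2 + 2*s*exp(2*s) - 60*s*exp(s) - 40*exp(2*s))*(s^3*exp(s) - 18*s^2*exp(2*s) + 3*s^2*exp(s) + 42*s*exp(3*s) - 18*s*exp(2*s) - 9*s*exp(s) + 2*s + 14*exp(3*s) + 28*exp(2*s) - 9*exp(s)))/(s^4 + 3*s^3*exp(s) + s^3 + 2*s^2*exp(2*s) + 3*s^2*exp(s) - 20*s^2 + 2*s*exp(2*s) - 60*s*exp(s) - 40*exp(2*s))^2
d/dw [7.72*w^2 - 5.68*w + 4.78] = 15.44*w - 5.68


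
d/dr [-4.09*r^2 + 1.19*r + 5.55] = 1.19 - 8.18*r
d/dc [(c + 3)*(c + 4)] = 2*c + 7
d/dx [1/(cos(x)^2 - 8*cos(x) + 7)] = 2*(cos(x) - 4)*sin(x)/(cos(x)^2 - 8*cos(x) + 7)^2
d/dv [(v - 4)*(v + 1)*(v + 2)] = 3*v^2 - 2*v - 10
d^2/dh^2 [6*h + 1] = 0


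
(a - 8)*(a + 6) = a^2 - 2*a - 48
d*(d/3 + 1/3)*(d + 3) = d^3/3 + 4*d^2/3 + d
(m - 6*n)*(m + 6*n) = m^2 - 36*n^2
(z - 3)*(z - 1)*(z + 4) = z^3 - 13*z + 12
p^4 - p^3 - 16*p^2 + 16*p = p*(p - 4)*(p - 1)*(p + 4)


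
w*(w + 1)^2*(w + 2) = w^4 + 4*w^3 + 5*w^2 + 2*w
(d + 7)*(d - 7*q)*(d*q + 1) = d^3*q - 7*d^2*q^2 + 7*d^2*q + d^2 - 49*d*q^2 - 7*d*q + 7*d - 49*q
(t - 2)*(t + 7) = t^2 + 5*t - 14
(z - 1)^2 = z^2 - 2*z + 1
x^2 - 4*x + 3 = (x - 3)*(x - 1)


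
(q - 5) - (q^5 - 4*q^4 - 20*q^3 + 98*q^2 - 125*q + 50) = -q^5 + 4*q^4 + 20*q^3 - 98*q^2 + 126*q - 55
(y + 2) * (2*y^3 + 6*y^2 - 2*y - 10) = 2*y^4 + 10*y^3 + 10*y^2 - 14*y - 20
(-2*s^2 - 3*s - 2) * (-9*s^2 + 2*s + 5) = 18*s^4 + 23*s^3 + 2*s^2 - 19*s - 10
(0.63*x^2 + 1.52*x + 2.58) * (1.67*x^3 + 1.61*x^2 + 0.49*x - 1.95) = 1.0521*x^5 + 3.5527*x^4 + 7.0645*x^3 + 3.6701*x^2 - 1.6998*x - 5.031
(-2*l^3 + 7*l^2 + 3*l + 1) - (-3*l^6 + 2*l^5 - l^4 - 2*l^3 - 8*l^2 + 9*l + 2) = 3*l^6 - 2*l^5 + l^4 + 15*l^2 - 6*l - 1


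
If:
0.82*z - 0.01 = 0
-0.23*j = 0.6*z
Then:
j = -0.03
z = 0.01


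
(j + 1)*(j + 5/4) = j^2 + 9*j/4 + 5/4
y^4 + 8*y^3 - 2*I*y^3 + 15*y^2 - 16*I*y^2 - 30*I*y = y*(y + 3)*(y + 5)*(y - 2*I)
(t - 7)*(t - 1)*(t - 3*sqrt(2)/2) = t^3 - 8*t^2 - 3*sqrt(2)*t^2/2 + 7*t + 12*sqrt(2)*t - 21*sqrt(2)/2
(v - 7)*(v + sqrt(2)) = v^2 - 7*v + sqrt(2)*v - 7*sqrt(2)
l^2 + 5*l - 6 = (l - 1)*(l + 6)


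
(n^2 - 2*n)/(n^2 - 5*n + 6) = n/(n - 3)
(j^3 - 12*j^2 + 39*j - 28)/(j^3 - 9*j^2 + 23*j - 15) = (j^2 - 11*j + 28)/(j^2 - 8*j + 15)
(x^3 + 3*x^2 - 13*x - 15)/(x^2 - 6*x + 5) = (x^3 + 3*x^2 - 13*x - 15)/(x^2 - 6*x + 5)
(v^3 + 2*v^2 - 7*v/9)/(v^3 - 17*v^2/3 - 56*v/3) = (v - 1/3)/(v - 8)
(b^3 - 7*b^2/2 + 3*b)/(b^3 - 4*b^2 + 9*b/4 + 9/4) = 2*b*(b - 2)/(2*b^2 - 5*b - 3)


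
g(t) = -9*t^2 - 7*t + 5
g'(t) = -18*t - 7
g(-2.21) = -23.49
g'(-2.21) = 32.78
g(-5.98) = -274.98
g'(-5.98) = 100.64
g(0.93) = -9.29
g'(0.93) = -23.74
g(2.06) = -47.61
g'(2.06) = -44.08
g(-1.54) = -5.56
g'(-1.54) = 20.72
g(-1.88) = -13.65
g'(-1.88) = 26.84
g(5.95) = -355.27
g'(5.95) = -114.10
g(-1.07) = 2.19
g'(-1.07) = 12.26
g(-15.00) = -1915.00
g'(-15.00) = 263.00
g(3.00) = -97.00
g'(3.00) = -61.00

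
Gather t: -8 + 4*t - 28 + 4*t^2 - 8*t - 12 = 4*t^2 - 4*t - 48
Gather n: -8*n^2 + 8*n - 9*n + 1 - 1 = -8*n^2 - n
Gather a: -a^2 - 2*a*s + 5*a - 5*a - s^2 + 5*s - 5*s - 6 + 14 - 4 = -a^2 - 2*a*s - s^2 + 4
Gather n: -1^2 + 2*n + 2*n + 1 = 4*n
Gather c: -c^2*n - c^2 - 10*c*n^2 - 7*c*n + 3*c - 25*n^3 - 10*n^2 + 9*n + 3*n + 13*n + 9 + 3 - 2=c^2*(-n - 1) + c*(-10*n^2 - 7*n + 3) - 25*n^3 - 10*n^2 + 25*n + 10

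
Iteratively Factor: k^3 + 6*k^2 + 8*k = (k)*(k^2 + 6*k + 8) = k*(k + 4)*(k + 2)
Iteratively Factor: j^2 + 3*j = (j + 3)*(j)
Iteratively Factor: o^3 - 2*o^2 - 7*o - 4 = (o + 1)*(o^2 - 3*o - 4) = (o - 4)*(o + 1)*(o + 1)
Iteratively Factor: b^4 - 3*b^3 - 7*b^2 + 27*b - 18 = (b - 2)*(b^3 - b^2 - 9*b + 9) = (b - 2)*(b + 3)*(b^2 - 4*b + 3) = (b - 2)*(b - 1)*(b + 3)*(b - 3)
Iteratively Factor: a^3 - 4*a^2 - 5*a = (a - 5)*(a^2 + a) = a*(a - 5)*(a + 1)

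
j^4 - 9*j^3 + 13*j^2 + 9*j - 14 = (j - 7)*(j - 2)*(j - 1)*(j + 1)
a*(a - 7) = a^2 - 7*a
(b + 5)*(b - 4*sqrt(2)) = b^2 - 4*sqrt(2)*b + 5*b - 20*sqrt(2)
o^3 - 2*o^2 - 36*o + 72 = (o - 6)*(o - 2)*(o + 6)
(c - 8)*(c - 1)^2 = c^3 - 10*c^2 + 17*c - 8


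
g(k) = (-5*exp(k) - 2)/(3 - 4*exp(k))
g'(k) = -5*exp(k)/(3 - 4*exp(k)) + 4*(-5*exp(k) - 2)*exp(k)/(3 - 4*exp(k))^2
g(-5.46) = -0.68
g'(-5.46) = -0.01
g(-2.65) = -0.87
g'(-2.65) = -0.22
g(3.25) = 1.31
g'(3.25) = -0.06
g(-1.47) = -1.51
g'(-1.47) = -1.22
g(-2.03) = -1.07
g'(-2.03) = -0.49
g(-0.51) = -8.37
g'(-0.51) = -38.62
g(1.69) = 1.56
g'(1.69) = -0.36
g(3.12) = 1.32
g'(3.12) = -0.07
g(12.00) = 1.25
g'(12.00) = 0.00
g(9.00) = 1.25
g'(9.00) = 0.00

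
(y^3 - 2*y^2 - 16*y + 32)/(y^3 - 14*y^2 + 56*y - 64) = (y + 4)/(y - 8)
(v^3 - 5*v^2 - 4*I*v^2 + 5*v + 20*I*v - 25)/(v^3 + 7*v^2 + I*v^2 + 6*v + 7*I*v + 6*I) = (v^2 - 5*v*(1 + I) + 25*I)/(v^2 + 7*v + 6)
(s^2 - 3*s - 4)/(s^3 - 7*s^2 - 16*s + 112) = (s + 1)/(s^2 - 3*s - 28)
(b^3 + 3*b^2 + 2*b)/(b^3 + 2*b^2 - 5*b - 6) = b*(b + 2)/(b^2 + b - 6)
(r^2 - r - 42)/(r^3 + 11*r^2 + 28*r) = (r^2 - r - 42)/(r*(r^2 + 11*r + 28))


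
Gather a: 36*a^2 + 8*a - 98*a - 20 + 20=36*a^2 - 90*a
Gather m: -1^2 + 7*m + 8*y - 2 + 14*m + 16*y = 21*m + 24*y - 3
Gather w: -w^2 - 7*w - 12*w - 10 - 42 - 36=-w^2 - 19*w - 88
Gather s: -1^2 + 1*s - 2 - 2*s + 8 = 5 - s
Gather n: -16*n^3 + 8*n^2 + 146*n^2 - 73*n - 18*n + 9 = -16*n^3 + 154*n^2 - 91*n + 9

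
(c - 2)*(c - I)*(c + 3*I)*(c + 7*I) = c^4 - 2*c^3 + 9*I*c^3 - 11*c^2 - 18*I*c^2 + 22*c + 21*I*c - 42*I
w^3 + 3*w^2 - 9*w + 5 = (w - 1)^2*(w + 5)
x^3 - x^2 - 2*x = x*(x - 2)*(x + 1)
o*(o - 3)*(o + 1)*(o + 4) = o^4 + 2*o^3 - 11*o^2 - 12*o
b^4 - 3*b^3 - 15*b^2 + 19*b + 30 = (b - 5)*(b - 2)*(b + 1)*(b + 3)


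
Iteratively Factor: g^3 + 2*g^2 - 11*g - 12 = (g + 4)*(g^2 - 2*g - 3) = (g + 1)*(g + 4)*(g - 3)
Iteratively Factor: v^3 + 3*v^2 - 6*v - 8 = (v + 1)*(v^2 + 2*v - 8) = (v - 2)*(v + 1)*(v + 4)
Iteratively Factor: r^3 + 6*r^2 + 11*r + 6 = (r + 1)*(r^2 + 5*r + 6) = (r + 1)*(r + 2)*(r + 3)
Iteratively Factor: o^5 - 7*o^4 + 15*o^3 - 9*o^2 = (o - 1)*(o^4 - 6*o^3 + 9*o^2) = (o - 3)*(o - 1)*(o^3 - 3*o^2) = o*(o - 3)*(o - 1)*(o^2 - 3*o) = o^2*(o - 3)*(o - 1)*(o - 3)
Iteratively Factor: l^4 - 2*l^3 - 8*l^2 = (l - 4)*(l^3 + 2*l^2) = l*(l - 4)*(l^2 + 2*l) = l^2*(l - 4)*(l + 2)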